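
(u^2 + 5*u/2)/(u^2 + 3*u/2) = (2*u + 5)/(2*u + 3)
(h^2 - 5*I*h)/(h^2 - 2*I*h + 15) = h/(h + 3*I)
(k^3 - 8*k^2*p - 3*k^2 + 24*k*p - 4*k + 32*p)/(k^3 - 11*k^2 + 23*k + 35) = (k^2 - 8*k*p - 4*k + 32*p)/(k^2 - 12*k + 35)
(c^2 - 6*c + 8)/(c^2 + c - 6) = (c - 4)/(c + 3)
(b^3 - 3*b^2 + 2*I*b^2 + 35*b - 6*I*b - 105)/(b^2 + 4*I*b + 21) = (b^2 - b*(3 + 5*I) + 15*I)/(b - 3*I)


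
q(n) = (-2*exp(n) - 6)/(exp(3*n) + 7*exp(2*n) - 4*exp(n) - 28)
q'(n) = (-2*exp(n) - 6)*(-3*exp(3*n) - 14*exp(2*n) + 4*exp(n))/(exp(3*n) + 7*exp(2*n) - 4*exp(n) - 28)^2 - 2*exp(n)/(exp(3*n) + 7*exp(2*n) - 4*exp(n) - 28)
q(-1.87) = 0.22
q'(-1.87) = 0.01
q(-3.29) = 0.22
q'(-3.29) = 0.00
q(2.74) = -0.01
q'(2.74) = 0.01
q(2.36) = -0.01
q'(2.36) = 0.03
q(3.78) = -0.00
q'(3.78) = 0.00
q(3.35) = -0.00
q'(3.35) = 0.00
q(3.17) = -0.00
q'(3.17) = 0.01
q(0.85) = -0.78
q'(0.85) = 5.62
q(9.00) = 0.00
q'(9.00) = 0.00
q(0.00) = 0.33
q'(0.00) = 0.26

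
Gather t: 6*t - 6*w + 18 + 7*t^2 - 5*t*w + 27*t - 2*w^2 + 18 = 7*t^2 + t*(33 - 5*w) - 2*w^2 - 6*w + 36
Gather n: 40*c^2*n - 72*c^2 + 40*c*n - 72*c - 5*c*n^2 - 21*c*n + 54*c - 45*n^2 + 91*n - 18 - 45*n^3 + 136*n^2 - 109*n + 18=-72*c^2 - 18*c - 45*n^3 + n^2*(91 - 5*c) + n*(40*c^2 + 19*c - 18)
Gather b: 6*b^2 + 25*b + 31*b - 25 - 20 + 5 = 6*b^2 + 56*b - 40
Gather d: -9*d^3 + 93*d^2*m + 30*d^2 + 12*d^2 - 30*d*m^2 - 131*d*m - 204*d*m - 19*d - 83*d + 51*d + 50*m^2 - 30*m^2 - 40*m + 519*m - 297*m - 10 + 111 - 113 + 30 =-9*d^3 + d^2*(93*m + 42) + d*(-30*m^2 - 335*m - 51) + 20*m^2 + 182*m + 18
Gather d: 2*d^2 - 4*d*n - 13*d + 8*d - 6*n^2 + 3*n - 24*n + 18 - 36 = 2*d^2 + d*(-4*n - 5) - 6*n^2 - 21*n - 18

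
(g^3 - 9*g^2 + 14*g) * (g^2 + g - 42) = g^5 - 8*g^4 - 37*g^3 + 392*g^2 - 588*g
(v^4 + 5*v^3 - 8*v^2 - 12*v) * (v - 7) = v^5 - 2*v^4 - 43*v^3 + 44*v^2 + 84*v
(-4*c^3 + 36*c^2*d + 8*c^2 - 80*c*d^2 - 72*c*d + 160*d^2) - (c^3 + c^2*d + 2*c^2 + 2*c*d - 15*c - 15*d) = -5*c^3 + 35*c^2*d + 6*c^2 - 80*c*d^2 - 74*c*d + 15*c + 160*d^2 + 15*d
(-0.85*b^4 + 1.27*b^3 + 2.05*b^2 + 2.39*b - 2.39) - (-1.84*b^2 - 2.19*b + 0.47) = -0.85*b^4 + 1.27*b^3 + 3.89*b^2 + 4.58*b - 2.86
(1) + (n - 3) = n - 2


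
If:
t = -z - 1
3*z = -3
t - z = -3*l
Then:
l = -1/3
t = 0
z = -1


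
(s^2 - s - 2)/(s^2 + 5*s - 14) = (s + 1)/(s + 7)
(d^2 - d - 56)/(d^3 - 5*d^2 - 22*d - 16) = (d + 7)/(d^2 + 3*d + 2)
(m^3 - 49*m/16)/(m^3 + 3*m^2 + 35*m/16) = (4*m - 7)/(4*m + 5)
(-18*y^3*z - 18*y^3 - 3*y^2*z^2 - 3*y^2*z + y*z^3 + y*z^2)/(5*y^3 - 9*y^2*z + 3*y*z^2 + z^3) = y*(-18*y^2*z - 18*y^2 - 3*y*z^2 - 3*y*z + z^3 + z^2)/(5*y^3 - 9*y^2*z + 3*y*z^2 + z^3)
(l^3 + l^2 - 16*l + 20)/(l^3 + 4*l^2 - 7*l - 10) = (l - 2)/(l + 1)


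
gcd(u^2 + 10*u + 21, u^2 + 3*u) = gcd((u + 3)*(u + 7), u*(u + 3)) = u + 3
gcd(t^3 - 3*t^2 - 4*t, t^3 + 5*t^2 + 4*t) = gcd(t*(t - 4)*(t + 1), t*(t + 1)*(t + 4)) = t^2 + t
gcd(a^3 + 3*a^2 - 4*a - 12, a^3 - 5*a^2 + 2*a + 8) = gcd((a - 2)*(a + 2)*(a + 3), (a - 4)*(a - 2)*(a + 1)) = a - 2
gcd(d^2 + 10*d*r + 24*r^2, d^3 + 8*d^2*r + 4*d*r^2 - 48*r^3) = d^2 + 10*d*r + 24*r^2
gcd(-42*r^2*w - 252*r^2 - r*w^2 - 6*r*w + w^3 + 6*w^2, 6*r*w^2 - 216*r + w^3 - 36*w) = 6*r*w + 36*r + w^2 + 6*w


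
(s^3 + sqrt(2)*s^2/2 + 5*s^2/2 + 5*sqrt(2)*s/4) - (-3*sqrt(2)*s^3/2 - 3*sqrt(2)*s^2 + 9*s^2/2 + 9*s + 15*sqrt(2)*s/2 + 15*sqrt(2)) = s^3 + 3*sqrt(2)*s^3/2 - 2*s^2 + 7*sqrt(2)*s^2/2 - 9*s - 25*sqrt(2)*s/4 - 15*sqrt(2)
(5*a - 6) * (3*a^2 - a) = 15*a^3 - 23*a^2 + 6*a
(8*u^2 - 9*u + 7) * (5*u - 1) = 40*u^3 - 53*u^2 + 44*u - 7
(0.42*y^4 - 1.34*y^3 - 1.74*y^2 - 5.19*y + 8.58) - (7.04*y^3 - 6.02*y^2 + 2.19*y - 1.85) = 0.42*y^4 - 8.38*y^3 + 4.28*y^2 - 7.38*y + 10.43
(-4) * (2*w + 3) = -8*w - 12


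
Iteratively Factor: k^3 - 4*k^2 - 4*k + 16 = (k - 2)*(k^2 - 2*k - 8) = (k - 2)*(k + 2)*(k - 4)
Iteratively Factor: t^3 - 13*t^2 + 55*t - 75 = (t - 5)*(t^2 - 8*t + 15) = (t - 5)*(t - 3)*(t - 5)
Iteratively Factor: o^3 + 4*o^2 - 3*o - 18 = (o + 3)*(o^2 + o - 6) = (o + 3)^2*(o - 2)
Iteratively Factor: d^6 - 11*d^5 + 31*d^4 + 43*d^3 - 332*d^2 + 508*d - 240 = (d - 2)*(d^5 - 9*d^4 + 13*d^3 + 69*d^2 - 194*d + 120) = (d - 2)*(d - 1)*(d^4 - 8*d^3 + 5*d^2 + 74*d - 120) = (d - 5)*(d - 2)*(d - 1)*(d^3 - 3*d^2 - 10*d + 24) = (d - 5)*(d - 2)^2*(d - 1)*(d^2 - d - 12) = (d - 5)*(d - 4)*(d - 2)^2*(d - 1)*(d + 3)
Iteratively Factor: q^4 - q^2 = (q)*(q^3 - q) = q*(q - 1)*(q^2 + q) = q*(q - 1)*(q + 1)*(q)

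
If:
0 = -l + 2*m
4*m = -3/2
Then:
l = -3/4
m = -3/8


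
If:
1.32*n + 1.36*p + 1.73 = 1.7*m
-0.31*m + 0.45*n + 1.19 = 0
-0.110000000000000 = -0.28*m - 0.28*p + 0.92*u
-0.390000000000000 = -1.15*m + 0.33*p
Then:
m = 0.85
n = -2.06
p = 1.79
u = 0.68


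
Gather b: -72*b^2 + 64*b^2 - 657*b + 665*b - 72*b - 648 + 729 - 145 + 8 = -8*b^2 - 64*b - 56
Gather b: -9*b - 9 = -9*b - 9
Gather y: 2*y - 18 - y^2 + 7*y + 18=-y^2 + 9*y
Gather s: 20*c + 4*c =24*c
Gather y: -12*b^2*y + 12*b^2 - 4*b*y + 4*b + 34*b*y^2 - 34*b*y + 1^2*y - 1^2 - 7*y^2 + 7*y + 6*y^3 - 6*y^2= 12*b^2 + 4*b + 6*y^3 + y^2*(34*b - 13) + y*(-12*b^2 - 38*b + 8) - 1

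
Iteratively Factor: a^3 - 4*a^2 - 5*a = (a + 1)*(a^2 - 5*a) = a*(a + 1)*(a - 5)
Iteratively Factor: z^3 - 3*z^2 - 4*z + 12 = (z - 2)*(z^2 - z - 6) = (z - 3)*(z - 2)*(z + 2)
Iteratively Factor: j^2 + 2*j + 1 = (j + 1)*(j + 1)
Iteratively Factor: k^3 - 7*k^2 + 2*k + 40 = (k + 2)*(k^2 - 9*k + 20) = (k - 4)*(k + 2)*(k - 5)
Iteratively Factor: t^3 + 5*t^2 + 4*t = (t + 4)*(t^2 + t) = t*(t + 4)*(t + 1)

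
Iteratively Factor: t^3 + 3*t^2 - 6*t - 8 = (t + 4)*(t^2 - t - 2) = (t - 2)*(t + 4)*(t + 1)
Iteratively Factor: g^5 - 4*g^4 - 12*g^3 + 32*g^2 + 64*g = (g)*(g^4 - 4*g^3 - 12*g^2 + 32*g + 64) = g*(g + 2)*(g^3 - 6*g^2 + 32) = g*(g + 2)^2*(g^2 - 8*g + 16) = g*(g - 4)*(g + 2)^2*(g - 4)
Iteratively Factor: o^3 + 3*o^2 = (o)*(o^2 + 3*o) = o*(o + 3)*(o)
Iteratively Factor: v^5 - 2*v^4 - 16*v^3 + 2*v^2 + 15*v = (v + 3)*(v^4 - 5*v^3 - v^2 + 5*v) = (v - 1)*(v + 3)*(v^3 - 4*v^2 - 5*v) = (v - 5)*(v - 1)*(v + 3)*(v^2 + v) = v*(v - 5)*(v - 1)*(v + 3)*(v + 1)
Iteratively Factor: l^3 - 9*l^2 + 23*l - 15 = (l - 1)*(l^2 - 8*l + 15) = (l - 3)*(l - 1)*(l - 5)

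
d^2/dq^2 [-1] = 0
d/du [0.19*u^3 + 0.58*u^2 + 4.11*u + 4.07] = 0.57*u^2 + 1.16*u + 4.11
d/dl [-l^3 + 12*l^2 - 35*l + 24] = -3*l^2 + 24*l - 35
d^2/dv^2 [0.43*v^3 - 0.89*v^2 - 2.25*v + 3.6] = 2.58*v - 1.78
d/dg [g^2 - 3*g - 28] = 2*g - 3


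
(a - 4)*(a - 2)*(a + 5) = a^3 - a^2 - 22*a + 40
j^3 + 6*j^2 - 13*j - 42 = (j - 3)*(j + 2)*(j + 7)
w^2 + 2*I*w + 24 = (w - 4*I)*(w + 6*I)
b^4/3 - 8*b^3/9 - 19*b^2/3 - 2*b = b*(b/3 + 1)*(b - 6)*(b + 1/3)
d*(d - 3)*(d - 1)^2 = d^4 - 5*d^3 + 7*d^2 - 3*d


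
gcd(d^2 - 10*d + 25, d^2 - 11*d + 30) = d - 5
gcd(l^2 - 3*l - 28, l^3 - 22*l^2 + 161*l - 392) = l - 7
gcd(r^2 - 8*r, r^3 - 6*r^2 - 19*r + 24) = r - 8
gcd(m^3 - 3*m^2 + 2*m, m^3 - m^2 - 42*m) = m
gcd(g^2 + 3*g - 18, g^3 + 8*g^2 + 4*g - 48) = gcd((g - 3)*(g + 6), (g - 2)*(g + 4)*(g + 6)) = g + 6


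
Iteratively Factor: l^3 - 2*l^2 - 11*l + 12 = (l + 3)*(l^2 - 5*l + 4) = (l - 4)*(l + 3)*(l - 1)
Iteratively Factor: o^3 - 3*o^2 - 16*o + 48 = (o - 4)*(o^2 + o - 12) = (o - 4)*(o + 4)*(o - 3)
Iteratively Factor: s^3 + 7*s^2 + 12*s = (s + 4)*(s^2 + 3*s) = s*(s + 4)*(s + 3)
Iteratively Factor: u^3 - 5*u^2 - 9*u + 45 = (u - 3)*(u^2 - 2*u - 15) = (u - 3)*(u + 3)*(u - 5)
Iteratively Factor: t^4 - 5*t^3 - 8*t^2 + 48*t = (t)*(t^3 - 5*t^2 - 8*t + 48) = t*(t + 3)*(t^2 - 8*t + 16) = t*(t - 4)*(t + 3)*(t - 4)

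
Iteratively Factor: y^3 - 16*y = (y + 4)*(y^2 - 4*y) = y*(y + 4)*(y - 4)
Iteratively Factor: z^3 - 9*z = (z)*(z^2 - 9) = z*(z - 3)*(z + 3)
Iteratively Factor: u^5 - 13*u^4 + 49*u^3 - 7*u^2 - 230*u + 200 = (u + 2)*(u^4 - 15*u^3 + 79*u^2 - 165*u + 100) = (u - 1)*(u + 2)*(u^3 - 14*u^2 + 65*u - 100) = (u - 4)*(u - 1)*(u + 2)*(u^2 - 10*u + 25) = (u - 5)*(u - 4)*(u - 1)*(u + 2)*(u - 5)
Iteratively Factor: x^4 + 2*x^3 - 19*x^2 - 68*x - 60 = (x + 2)*(x^3 - 19*x - 30) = (x + 2)^2*(x^2 - 2*x - 15) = (x - 5)*(x + 2)^2*(x + 3)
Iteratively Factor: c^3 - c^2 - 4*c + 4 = (c - 2)*(c^2 + c - 2) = (c - 2)*(c - 1)*(c + 2)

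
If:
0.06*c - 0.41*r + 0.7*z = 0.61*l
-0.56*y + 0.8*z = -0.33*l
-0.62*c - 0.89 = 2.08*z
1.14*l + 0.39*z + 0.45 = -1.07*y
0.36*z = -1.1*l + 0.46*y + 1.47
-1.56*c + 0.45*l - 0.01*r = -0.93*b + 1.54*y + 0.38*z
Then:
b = 2.19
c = 3.28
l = 1.27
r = -3.81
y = -1.26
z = -1.41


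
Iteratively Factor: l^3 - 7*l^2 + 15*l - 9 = (l - 1)*(l^2 - 6*l + 9) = (l - 3)*(l - 1)*(l - 3)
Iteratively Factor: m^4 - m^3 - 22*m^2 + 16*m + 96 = (m + 4)*(m^3 - 5*m^2 - 2*m + 24) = (m - 3)*(m + 4)*(m^2 - 2*m - 8) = (m - 4)*(m - 3)*(m + 4)*(m + 2)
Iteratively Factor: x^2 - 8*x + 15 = (x - 5)*(x - 3)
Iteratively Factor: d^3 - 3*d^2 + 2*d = (d - 1)*(d^2 - 2*d) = d*(d - 1)*(d - 2)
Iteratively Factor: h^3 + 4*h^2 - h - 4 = (h - 1)*(h^2 + 5*h + 4) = (h - 1)*(h + 1)*(h + 4)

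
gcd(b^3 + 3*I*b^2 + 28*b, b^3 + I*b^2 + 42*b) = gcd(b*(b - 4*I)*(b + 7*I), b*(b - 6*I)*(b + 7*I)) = b^2 + 7*I*b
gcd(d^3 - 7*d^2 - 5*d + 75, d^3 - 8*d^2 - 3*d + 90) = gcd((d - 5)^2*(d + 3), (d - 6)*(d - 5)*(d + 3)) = d^2 - 2*d - 15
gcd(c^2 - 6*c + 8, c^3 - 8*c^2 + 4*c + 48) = c - 4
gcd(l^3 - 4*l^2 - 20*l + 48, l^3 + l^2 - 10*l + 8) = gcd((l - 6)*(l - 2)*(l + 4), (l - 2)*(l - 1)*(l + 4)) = l^2 + 2*l - 8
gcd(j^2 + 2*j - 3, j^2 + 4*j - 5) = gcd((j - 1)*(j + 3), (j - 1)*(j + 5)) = j - 1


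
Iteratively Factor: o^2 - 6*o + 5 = (o - 1)*(o - 5)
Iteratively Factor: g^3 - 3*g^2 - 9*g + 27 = (g - 3)*(g^2 - 9) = (g - 3)*(g + 3)*(g - 3)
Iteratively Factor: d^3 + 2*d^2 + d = (d)*(d^2 + 2*d + 1) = d*(d + 1)*(d + 1)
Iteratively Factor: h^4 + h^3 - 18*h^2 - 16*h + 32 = (h - 4)*(h^3 + 5*h^2 + 2*h - 8) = (h - 4)*(h - 1)*(h^2 + 6*h + 8) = (h - 4)*(h - 1)*(h + 2)*(h + 4)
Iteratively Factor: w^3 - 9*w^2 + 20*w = (w)*(w^2 - 9*w + 20) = w*(w - 4)*(w - 5)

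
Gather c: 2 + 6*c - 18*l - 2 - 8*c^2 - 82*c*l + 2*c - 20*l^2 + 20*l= -8*c^2 + c*(8 - 82*l) - 20*l^2 + 2*l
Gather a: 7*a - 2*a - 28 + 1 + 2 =5*a - 25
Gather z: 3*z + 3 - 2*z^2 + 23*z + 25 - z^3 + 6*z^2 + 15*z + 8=-z^3 + 4*z^2 + 41*z + 36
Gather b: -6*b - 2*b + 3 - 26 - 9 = -8*b - 32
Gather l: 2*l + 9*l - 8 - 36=11*l - 44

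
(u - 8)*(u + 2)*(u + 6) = u^3 - 52*u - 96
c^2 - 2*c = c*(c - 2)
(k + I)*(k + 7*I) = k^2 + 8*I*k - 7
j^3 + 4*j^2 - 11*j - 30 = (j - 3)*(j + 2)*(j + 5)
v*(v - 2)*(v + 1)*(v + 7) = v^4 + 6*v^3 - 9*v^2 - 14*v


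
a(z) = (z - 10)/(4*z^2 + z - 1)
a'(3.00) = 0.15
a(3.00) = -0.18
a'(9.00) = 0.00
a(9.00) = 0.00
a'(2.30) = 0.34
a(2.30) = -0.34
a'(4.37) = 0.04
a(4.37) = -0.07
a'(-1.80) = -1.43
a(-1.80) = -1.16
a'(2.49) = 0.27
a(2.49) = -0.29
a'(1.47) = 1.42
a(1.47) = -0.94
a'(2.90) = 0.16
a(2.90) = -0.20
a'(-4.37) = -0.08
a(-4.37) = -0.20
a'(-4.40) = -0.08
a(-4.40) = -0.20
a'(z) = (-8*z - 1)*(z - 10)/(4*z^2 + z - 1)^2 + 1/(4*z^2 + z - 1)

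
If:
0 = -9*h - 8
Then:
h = -8/9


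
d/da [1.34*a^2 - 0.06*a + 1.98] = 2.68*a - 0.06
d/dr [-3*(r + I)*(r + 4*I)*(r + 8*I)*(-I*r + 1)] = 12*I*r^3 - 126*r^2 - 342*I*r + 228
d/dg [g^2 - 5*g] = 2*g - 5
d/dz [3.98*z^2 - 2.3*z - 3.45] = 7.96*z - 2.3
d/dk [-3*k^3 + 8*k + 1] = 8 - 9*k^2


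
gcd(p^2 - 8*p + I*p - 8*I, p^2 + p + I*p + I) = p + I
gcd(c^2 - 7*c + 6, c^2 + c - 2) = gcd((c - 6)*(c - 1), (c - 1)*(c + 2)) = c - 1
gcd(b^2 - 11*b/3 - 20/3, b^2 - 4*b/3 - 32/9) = b + 4/3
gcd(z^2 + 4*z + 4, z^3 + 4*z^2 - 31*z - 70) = z + 2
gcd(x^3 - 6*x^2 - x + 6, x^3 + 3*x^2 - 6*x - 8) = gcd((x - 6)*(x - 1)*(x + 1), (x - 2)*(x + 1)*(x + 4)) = x + 1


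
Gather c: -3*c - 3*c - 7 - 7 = -6*c - 14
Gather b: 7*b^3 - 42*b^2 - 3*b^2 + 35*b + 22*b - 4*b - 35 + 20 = 7*b^3 - 45*b^2 + 53*b - 15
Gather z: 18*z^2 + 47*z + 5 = 18*z^2 + 47*z + 5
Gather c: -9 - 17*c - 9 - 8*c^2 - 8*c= -8*c^2 - 25*c - 18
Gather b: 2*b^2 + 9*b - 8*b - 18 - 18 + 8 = 2*b^2 + b - 28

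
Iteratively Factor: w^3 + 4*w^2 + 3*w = (w)*(w^2 + 4*w + 3) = w*(w + 1)*(w + 3)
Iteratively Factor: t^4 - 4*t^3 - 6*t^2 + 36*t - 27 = (t + 3)*(t^3 - 7*t^2 + 15*t - 9) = (t - 1)*(t + 3)*(t^2 - 6*t + 9) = (t - 3)*(t - 1)*(t + 3)*(t - 3)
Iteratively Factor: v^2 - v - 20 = (v - 5)*(v + 4)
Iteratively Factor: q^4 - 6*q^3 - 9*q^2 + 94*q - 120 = (q - 2)*(q^3 - 4*q^2 - 17*q + 60) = (q - 5)*(q - 2)*(q^2 + q - 12) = (q - 5)*(q - 3)*(q - 2)*(q + 4)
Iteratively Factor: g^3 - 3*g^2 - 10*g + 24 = (g - 2)*(g^2 - g - 12) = (g - 2)*(g + 3)*(g - 4)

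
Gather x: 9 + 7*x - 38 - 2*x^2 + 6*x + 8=-2*x^2 + 13*x - 21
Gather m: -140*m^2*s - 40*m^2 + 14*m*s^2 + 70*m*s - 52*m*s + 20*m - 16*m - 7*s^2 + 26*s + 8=m^2*(-140*s - 40) + m*(14*s^2 + 18*s + 4) - 7*s^2 + 26*s + 8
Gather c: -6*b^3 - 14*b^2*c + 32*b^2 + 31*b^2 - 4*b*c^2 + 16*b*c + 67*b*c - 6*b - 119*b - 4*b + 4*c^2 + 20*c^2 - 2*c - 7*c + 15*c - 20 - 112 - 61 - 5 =-6*b^3 + 63*b^2 - 129*b + c^2*(24 - 4*b) + c*(-14*b^2 + 83*b + 6) - 198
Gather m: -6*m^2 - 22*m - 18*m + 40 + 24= -6*m^2 - 40*m + 64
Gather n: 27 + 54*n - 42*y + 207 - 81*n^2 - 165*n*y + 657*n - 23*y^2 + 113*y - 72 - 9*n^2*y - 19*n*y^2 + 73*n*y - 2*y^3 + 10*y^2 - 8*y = n^2*(-9*y - 81) + n*(-19*y^2 - 92*y + 711) - 2*y^3 - 13*y^2 + 63*y + 162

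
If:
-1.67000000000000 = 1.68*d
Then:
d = -0.99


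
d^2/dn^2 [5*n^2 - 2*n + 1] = 10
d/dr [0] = 0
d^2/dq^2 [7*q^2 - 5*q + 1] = 14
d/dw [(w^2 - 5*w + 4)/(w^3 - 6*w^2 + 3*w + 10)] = (-w^4 + 10*w^3 - 39*w^2 + 68*w - 62)/(w^6 - 12*w^5 + 42*w^4 - 16*w^3 - 111*w^2 + 60*w + 100)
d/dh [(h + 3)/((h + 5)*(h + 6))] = (-h^2 - 6*h - 3)/(h^4 + 22*h^3 + 181*h^2 + 660*h + 900)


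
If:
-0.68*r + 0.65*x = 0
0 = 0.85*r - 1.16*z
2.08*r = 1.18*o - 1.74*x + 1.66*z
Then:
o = 3.10404478871079*z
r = 1.36470588235294*z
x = 1.42769230769231*z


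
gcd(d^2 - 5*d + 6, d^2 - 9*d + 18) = d - 3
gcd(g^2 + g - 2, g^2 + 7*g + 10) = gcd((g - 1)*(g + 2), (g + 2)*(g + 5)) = g + 2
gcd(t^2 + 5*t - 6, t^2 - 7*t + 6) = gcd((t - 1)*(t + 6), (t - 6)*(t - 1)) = t - 1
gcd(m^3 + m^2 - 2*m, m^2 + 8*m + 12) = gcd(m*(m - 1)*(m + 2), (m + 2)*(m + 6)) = m + 2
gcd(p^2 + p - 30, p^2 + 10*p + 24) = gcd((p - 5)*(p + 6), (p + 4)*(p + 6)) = p + 6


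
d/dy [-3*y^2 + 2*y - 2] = 2 - 6*y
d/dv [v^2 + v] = 2*v + 1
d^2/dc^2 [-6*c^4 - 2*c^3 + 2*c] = 12*c*(-6*c - 1)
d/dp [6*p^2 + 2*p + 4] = 12*p + 2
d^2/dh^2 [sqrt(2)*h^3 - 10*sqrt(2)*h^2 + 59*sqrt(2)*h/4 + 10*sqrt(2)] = sqrt(2)*(6*h - 20)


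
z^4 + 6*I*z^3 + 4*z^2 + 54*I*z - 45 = (z - 3*I)*(z + I)*(z + 3*I)*(z + 5*I)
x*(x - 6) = x^2 - 6*x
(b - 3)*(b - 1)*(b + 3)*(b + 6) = b^4 + 5*b^3 - 15*b^2 - 45*b + 54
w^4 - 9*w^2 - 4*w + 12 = (w - 3)*(w - 1)*(w + 2)^2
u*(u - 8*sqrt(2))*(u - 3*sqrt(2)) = u^3 - 11*sqrt(2)*u^2 + 48*u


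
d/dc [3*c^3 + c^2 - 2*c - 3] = 9*c^2 + 2*c - 2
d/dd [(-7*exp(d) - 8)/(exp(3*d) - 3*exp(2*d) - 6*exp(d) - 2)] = (14*exp(3*d) + 3*exp(2*d) - 48*exp(d) - 34)*exp(d)/(exp(6*d) - 6*exp(5*d) - 3*exp(4*d) + 32*exp(3*d) + 48*exp(2*d) + 24*exp(d) + 4)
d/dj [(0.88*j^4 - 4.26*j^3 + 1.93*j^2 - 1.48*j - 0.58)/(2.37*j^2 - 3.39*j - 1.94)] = (4.1712*j^5 - 19.0458*j^4 + 22.054*j^3 + 21.7581*j^2 - 4.7392*j + 0.905)/(5.6169*j^4 - 16.0686*j^3 + 2.2965*j^2 + 13.1532*j + 3.7636)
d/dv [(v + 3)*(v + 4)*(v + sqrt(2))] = 3*v^2 + 2*sqrt(2)*v + 14*v + 7*sqrt(2) + 12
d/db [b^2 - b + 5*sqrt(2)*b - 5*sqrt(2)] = 2*b - 1 + 5*sqrt(2)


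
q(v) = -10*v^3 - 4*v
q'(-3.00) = -274.00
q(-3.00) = 282.00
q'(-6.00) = -1084.00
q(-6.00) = 2184.00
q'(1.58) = -78.89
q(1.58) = -45.76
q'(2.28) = -159.95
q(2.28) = -127.64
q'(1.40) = -62.80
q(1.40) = -33.04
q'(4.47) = -603.43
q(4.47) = -911.03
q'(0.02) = -4.01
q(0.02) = -0.08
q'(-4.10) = -508.30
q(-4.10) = 705.61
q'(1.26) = -51.63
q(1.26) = -25.04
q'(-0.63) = -15.91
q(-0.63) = 5.02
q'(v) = -30*v^2 - 4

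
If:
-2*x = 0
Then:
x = 0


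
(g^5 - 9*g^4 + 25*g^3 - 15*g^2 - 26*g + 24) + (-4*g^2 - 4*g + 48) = g^5 - 9*g^4 + 25*g^3 - 19*g^2 - 30*g + 72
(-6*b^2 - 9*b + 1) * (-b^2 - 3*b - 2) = 6*b^4 + 27*b^3 + 38*b^2 + 15*b - 2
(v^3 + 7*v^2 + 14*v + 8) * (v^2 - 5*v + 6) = v^5 + 2*v^4 - 15*v^3 - 20*v^2 + 44*v + 48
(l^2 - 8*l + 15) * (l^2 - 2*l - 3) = l^4 - 10*l^3 + 28*l^2 - 6*l - 45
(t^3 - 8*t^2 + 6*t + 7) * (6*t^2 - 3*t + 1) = 6*t^5 - 51*t^4 + 61*t^3 + 16*t^2 - 15*t + 7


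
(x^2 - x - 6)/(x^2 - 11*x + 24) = (x + 2)/(x - 8)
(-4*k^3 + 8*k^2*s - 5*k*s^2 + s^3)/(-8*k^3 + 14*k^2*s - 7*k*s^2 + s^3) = (-2*k + s)/(-4*k + s)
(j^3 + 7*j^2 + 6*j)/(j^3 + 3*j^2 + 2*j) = (j + 6)/(j + 2)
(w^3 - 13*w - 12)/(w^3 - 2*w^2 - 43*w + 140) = (w^2 + 4*w + 3)/(w^2 + 2*w - 35)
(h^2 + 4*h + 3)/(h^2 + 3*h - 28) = (h^2 + 4*h + 3)/(h^2 + 3*h - 28)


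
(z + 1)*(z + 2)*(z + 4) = z^3 + 7*z^2 + 14*z + 8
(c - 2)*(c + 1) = c^2 - c - 2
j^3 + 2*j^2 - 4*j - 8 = (j - 2)*(j + 2)^2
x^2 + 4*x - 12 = (x - 2)*(x + 6)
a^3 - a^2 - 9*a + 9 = (a - 3)*(a - 1)*(a + 3)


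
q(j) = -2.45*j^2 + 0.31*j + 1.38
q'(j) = 0.31 - 4.9*j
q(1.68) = -5.01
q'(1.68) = -7.92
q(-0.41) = 0.84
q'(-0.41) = 2.32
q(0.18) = 1.36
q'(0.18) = -0.57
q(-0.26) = 1.13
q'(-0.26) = 1.58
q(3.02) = -20.03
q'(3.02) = -14.49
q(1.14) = -1.45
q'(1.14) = -5.28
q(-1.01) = -1.43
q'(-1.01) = 5.26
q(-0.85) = -0.65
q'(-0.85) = 4.48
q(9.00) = -194.28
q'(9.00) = -43.79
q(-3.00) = -21.60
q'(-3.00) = 15.01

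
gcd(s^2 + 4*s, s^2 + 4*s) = s^2 + 4*s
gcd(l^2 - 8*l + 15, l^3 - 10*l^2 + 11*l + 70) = l - 5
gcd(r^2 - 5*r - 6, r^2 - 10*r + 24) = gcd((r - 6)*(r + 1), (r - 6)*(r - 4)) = r - 6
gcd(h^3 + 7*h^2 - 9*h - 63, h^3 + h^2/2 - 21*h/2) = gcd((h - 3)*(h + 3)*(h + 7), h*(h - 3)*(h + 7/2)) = h - 3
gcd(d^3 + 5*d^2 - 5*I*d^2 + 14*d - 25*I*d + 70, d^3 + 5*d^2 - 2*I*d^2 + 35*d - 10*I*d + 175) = d^2 + d*(5 - 7*I) - 35*I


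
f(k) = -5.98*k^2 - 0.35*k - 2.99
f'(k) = -11.96*k - 0.35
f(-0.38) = -3.72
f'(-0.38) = 4.19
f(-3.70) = -83.56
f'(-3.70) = 43.90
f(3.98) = -99.11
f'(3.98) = -47.95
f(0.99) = -9.20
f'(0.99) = -12.19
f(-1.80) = -21.74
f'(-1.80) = 21.18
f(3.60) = -81.75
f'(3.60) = -43.41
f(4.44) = -122.43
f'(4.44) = -53.45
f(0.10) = -3.08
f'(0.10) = -1.55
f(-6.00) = -216.17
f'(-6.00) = 71.41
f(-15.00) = -1343.24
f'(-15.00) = 179.05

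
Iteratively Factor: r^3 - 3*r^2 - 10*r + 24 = (r - 4)*(r^2 + r - 6) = (r - 4)*(r - 2)*(r + 3)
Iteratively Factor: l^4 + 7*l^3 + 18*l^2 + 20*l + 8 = (l + 2)*(l^3 + 5*l^2 + 8*l + 4) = (l + 2)^2*(l^2 + 3*l + 2) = (l + 2)^3*(l + 1)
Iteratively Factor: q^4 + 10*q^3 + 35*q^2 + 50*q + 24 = (q + 1)*(q^3 + 9*q^2 + 26*q + 24) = (q + 1)*(q + 4)*(q^2 + 5*q + 6) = (q + 1)*(q + 3)*(q + 4)*(q + 2)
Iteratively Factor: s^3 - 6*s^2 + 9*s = (s - 3)*(s^2 - 3*s) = (s - 3)^2*(s)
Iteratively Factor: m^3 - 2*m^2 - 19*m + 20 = (m - 1)*(m^2 - m - 20) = (m - 5)*(m - 1)*(m + 4)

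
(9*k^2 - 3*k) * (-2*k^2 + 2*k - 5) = -18*k^4 + 24*k^3 - 51*k^2 + 15*k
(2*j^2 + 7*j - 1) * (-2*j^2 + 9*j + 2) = -4*j^4 + 4*j^3 + 69*j^2 + 5*j - 2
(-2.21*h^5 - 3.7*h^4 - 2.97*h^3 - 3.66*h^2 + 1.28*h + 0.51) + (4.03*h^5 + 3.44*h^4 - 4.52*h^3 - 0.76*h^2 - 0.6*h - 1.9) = 1.82*h^5 - 0.26*h^4 - 7.49*h^3 - 4.42*h^2 + 0.68*h - 1.39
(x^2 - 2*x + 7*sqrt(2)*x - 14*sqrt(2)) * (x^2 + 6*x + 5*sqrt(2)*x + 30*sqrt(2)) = x^4 + 4*x^3 + 12*sqrt(2)*x^3 + 58*x^2 + 48*sqrt(2)*x^2 - 144*sqrt(2)*x + 280*x - 840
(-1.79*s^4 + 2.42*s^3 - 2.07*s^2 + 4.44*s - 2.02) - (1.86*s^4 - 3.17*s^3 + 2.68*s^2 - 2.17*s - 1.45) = -3.65*s^4 + 5.59*s^3 - 4.75*s^2 + 6.61*s - 0.57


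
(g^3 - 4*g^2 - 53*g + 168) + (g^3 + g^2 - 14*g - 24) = 2*g^3 - 3*g^2 - 67*g + 144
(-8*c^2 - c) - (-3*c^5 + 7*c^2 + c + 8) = 3*c^5 - 15*c^2 - 2*c - 8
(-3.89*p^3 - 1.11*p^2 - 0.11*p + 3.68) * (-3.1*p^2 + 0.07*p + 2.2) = 12.059*p^5 + 3.1687*p^4 - 8.2947*p^3 - 13.8577*p^2 + 0.0156*p + 8.096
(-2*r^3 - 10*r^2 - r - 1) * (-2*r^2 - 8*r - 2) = 4*r^5 + 36*r^4 + 86*r^3 + 30*r^2 + 10*r + 2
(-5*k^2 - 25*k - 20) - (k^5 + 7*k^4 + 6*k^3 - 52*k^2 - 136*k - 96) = -k^5 - 7*k^4 - 6*k^3 + 47*k^2 + 111*k + 76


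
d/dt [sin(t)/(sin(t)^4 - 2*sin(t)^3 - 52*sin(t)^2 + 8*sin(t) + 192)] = (-3*sin(t)^4 + 4*sin(t)^3 + 52*sin(t)^2 + 192)*cos(t)/((sin(t) - 8)^2*(sin(t) - 2)^2*(sin(t) + 2)^2*(sin(t) + 6)^2)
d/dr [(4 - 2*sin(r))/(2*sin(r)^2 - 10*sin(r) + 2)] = (sin(r)^2 - 4*sin(r) + 9)*cos(r)/(sin(r)^2 - 5*sin(r) + 1)^2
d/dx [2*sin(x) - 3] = 2*cos(x)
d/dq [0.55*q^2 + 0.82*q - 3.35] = 1.1*q + 0.82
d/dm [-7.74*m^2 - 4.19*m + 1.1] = -15.48*m - 4.19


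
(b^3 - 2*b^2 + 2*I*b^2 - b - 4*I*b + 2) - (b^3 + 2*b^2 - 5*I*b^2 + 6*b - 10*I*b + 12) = -4*b^2 + 7*I*b^2 - 7*b + 6*I*b - 10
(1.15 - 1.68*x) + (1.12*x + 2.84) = 3.99 - 0.56*x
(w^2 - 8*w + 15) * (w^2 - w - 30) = w^4 - 9*w^3 - 7*w^2 + 225*w - 450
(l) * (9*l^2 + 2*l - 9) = 9*l^3 + 2*l^2 - 9*l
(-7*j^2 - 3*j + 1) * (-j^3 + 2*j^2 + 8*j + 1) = 7*j^5 - 11*j^4 - 63*j^3 - 29*j^2 + 5*j + 1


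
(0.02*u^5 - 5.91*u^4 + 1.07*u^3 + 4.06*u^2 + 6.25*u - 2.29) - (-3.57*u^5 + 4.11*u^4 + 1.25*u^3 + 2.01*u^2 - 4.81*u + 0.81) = 3.59*u^5 - 10.02*u^4 - 0.18*u^3 + 2.05*u^2 + 11.06*u - 3.1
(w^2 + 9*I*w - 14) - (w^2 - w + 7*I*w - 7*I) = w + 2*I*w - 14 + 7*I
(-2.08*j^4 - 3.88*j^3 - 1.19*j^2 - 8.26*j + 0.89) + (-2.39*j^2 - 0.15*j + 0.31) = -2.08*j^4 - 3.88*j^3 - 3.58*j^2 - 8.41*j + 1.2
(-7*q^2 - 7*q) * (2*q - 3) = -14*q^3 + 7*q^2 + 21*q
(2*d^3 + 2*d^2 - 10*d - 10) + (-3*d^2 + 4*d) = 2*d^3 - d^2 - 6*d - 10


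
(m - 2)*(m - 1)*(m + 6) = m^3 + 3*m^2 - 16*m + 12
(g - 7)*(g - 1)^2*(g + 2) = g^4 - 7*g^3 - 3*g^2 + 23*g - 14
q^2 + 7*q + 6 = (q + 1)*(q + 6)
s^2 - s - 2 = (s - 2)*(s + 1)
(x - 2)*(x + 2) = x^2 - 4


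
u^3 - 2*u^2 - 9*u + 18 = (u - 3)*(u - 2)*(u + 3)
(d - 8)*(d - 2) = d^2 - 10*d + 16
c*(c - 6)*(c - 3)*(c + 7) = c^4 - 2*c^3 - 45*c^2 + 126*c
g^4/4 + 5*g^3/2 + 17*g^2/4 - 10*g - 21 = (g/4 + 1/2)*(g - 2)*(g + 3)*(g + 7)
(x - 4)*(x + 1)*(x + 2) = x^3 - x^2 - 10*x - 8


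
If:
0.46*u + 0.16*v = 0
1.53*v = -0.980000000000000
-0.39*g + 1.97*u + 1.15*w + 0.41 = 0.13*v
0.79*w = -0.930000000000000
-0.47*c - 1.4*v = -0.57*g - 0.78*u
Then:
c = 0.97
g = -1.08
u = 0.22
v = -0.64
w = -1.18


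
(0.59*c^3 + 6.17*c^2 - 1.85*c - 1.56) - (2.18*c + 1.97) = 0.59*c^3 + 6.17*c^2 - 4.03*c - 3.53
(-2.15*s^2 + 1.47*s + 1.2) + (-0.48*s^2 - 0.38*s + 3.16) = -2.63*s^2 + 1.09*s + 4.36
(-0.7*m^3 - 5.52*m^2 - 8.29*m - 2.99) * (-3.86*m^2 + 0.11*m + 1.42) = 2.702*m^5 + 21.2302*m^4 + 30.3982*m^3 + 2.7911*m^2 - 12.1007*m - 4.2458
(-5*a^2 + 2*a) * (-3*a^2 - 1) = 15*a^4 - 6*a^3 + 5*a^2 - 2*a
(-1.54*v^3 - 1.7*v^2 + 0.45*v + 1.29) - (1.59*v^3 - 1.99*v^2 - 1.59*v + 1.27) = -3.13*v^3 + 0.29*v^2 + 2.04*v + 0.02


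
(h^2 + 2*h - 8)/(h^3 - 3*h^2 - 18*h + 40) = 1/(h - 5)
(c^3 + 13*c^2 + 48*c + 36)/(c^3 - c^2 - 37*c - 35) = (c^2 + 12*c + 36)/(c^2 - 2*c - 35)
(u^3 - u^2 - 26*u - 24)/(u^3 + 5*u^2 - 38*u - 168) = (u + 1)/(u + 7)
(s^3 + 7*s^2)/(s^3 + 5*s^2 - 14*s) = s/(s - 2)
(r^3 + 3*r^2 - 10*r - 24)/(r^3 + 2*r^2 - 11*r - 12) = (r + 2)/(r + 1)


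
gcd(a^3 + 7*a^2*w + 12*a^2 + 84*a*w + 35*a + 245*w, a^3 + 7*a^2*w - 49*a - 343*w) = a^2 + 7*a*w + 7*a + 49*w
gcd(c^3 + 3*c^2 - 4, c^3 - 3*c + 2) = c^2 + c - 2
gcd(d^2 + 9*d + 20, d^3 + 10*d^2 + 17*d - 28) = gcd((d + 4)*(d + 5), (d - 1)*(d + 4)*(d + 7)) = d + 4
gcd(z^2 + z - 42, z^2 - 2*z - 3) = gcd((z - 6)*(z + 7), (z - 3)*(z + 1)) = 1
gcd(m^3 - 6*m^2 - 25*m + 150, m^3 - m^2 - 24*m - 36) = m - 6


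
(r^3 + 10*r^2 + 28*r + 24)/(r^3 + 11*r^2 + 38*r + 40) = (r^2 + 8*r + 12)/(r^2 + 9*r + 20)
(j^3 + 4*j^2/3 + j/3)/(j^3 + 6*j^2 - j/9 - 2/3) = 3*j*(j + 1)/(3*j^2 + 17*j - 6)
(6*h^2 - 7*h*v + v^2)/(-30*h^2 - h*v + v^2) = (-h + v)/(5*h + v)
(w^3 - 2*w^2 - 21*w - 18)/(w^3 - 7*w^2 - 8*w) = (w^2 - 3*w - 18)/(w*(w - 8))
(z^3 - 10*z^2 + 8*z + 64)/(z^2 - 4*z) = z - 6 - 16/z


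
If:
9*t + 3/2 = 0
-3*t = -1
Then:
No Solution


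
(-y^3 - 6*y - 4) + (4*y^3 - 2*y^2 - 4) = 3*y^3 - 2*y^2 - 6*y - 8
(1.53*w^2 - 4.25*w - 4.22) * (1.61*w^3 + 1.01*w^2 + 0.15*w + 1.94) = 2.4633*w^5 - 5.2972*w^4 - 10.8572*w^3 - 1.9315*w^2 - 8.878*w - 8.1868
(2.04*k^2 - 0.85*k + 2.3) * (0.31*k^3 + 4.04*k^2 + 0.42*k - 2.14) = 0.6324*k^5 + 7.9781*k^4 - 1.8642*k^3 + 4.5694*k^2 + 2.785*k - 4.922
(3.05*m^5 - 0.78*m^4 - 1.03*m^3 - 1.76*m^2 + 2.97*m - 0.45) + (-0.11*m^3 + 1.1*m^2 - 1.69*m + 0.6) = 3.05*m^5 - 0.78*m^4 - 1.14*m^3 - 0.66*m^2 + 1.28*m + 0.15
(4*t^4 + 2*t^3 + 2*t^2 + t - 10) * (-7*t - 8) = -28*t^5 - 46*t^4 - 30*t^3 - 23*t^2 + 62*t + 80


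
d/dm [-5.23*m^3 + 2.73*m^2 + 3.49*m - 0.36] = -15.69*m^2 + 5.46*m + 3.49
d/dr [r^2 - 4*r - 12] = 2*r - 4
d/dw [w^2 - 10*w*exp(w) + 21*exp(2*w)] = -10*w*exp(w) + 2*w + 42*exp(2*w) - 10*exp(w)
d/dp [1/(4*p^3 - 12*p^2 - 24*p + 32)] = 3*(-p^2 + 2*p + 2)/(4*(p^3 - 3*p^2 - 6*p + 8)^2)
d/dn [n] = 1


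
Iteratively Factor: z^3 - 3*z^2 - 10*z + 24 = (z - 4)*(z^2 + z - 6) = (z - 4)*(z + 3)*(z - 2)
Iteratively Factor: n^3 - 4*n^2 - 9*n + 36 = (n - 4)*(n^2 - 9) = (n - 4)*(n - 3)*(n + 3)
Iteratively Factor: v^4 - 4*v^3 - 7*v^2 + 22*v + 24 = (v - 4)*(v^3 - 7*v - 6) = (v - 4)*(v + 1)*(v^2 - v - 6) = (v - 4)*(v + 1)*(v + 2)*(v - 3)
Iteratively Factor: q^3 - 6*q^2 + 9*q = (q)*(q^2 - 6*q + 9) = q*(q - 3)*(q - 3)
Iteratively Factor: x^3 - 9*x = (x - 3)*(x^2 + 3*x) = x*(x - 3)*(x + 3)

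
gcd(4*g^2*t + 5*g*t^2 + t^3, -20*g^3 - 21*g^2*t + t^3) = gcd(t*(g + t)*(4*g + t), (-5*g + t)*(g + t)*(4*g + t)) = 4*g^2 + 5*g*t + t^2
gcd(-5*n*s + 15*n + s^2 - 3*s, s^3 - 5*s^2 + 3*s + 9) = s - 3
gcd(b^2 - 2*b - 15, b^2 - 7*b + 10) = b - 5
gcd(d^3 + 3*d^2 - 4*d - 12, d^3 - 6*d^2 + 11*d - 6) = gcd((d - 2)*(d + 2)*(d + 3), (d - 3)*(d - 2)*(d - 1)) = d - 2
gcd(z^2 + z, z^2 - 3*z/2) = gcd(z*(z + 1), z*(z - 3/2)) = z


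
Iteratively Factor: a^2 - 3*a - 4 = (a - 4)*(a + 1)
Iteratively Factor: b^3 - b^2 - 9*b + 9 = (b + 3)*(b^2 - 4*b + 3) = (b - 1)*(b + 3)*(b - 3)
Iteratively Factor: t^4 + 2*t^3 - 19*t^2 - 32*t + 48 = (t + 4)*(t^3 - 2*t^2 - 11*t + 12) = (t + 3)*(t + 4)*(t^2 - 5*t + 4) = (t - 1)*(t + 3)*(t + 4)*(t - 4)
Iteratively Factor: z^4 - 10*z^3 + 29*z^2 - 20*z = (z - 1)*(z^3 - 9*z^2 + 20*z) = (z - 4)*(z - 1)*(z^2 - 5*z) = z*(z - 4)*(z - 1)*(z - 5)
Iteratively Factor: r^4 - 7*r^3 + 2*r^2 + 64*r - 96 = (r - 4)*(r^3 - 3*r^2 - 10*r + 24) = (r - 4)*(r + 3)*(r^2 - 6*r + 8) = (r - 4)^2*(r + 3)*(r - 2)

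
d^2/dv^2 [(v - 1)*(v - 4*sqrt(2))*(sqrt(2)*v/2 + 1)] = 3*sqrt(2)*v - 6 - sqrt(2)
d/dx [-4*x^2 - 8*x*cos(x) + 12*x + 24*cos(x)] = 8*x*sin(x) - 8*x - 24*sin(x) - 8*cos(x) + 12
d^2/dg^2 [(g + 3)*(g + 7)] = 2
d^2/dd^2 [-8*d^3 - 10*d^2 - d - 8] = -48*d - 20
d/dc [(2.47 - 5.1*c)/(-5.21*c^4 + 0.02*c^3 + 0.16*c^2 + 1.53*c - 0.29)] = (-79.713*c^4 + 51.6788*c^3 + 0.6678*c^2 - 0.7904*c - 2.3001)/(27.1441*c^8 - 0.2084*c^7 - 1.6668*c^6 - 15.9362*c^5 + 3.1086*c^4 + 0.478*c^3 + 2.2481*c^2 - 0.8874*c + 0.0841)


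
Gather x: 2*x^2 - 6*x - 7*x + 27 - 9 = 2*x^2 - 13*x + 18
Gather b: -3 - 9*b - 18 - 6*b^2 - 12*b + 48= -6*b^2 - 21*b + 27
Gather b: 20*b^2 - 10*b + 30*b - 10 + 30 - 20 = 20*b^2 + 20*b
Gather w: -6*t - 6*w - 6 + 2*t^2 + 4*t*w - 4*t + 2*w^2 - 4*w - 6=2*t^2 - 10*t + 2*w^2 + w*(4*t - 10) - 12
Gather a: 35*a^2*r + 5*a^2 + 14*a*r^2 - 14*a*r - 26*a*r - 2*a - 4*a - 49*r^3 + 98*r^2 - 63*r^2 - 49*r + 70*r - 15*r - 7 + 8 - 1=a^2*(35*r + 5) + a*(14*r^2 - 40*r - 6) - 49*r^3 + 35*r^2 + 6*r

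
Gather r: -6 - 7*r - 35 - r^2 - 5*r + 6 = -r^2 - 12*r - 35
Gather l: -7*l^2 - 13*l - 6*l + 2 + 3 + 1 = -7*l^2 - 19*l + 6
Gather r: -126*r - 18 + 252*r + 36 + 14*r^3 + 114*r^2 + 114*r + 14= 14*r^3 + 114*r^2 + 240*r + 32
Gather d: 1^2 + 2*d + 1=2*d + 2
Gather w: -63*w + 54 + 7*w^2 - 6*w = 7*w^2 - 69*w + 54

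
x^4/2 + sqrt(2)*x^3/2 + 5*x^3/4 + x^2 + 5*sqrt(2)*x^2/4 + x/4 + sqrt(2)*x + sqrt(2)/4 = (x/2 + 1/2)*(x + 1/2)*(x + 1)*(x + sqrt(2))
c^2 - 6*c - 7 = (c - 7)*(c + 1)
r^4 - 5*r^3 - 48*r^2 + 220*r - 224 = (r - 8)*(r - 2)^2*(r + 7)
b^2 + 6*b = b*(b + 6)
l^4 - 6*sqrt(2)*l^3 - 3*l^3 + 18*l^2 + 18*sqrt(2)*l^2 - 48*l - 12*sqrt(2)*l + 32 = (l - 2)*(l - 1)*(l - 4*sqrt(2))*(l - 2*sqrt(2))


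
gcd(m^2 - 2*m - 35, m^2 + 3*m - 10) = m + 5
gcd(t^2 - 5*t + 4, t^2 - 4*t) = t - 4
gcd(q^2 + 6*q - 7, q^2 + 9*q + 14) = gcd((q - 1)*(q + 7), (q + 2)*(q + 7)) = q + 7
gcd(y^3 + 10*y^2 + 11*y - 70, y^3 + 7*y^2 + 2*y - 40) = y^2 + 3*y - 10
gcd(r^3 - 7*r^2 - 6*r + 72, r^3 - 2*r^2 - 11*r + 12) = r^2 - r - 12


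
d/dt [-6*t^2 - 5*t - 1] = -12*t - 5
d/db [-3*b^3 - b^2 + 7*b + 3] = -9*b^2 - 2*b + 7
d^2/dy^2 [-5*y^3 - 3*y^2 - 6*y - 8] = -30*y - 6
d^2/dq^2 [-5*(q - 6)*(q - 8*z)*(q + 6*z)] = -30*q + 20*z + 60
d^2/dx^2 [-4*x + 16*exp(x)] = 16*exp(x)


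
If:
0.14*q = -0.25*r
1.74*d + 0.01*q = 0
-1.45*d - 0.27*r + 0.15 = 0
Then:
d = 0.01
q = -0.94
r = 0.53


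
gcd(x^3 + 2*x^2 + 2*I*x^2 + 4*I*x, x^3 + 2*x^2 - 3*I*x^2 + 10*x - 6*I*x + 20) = x^2 + x*(2 + 2*I) + 4*I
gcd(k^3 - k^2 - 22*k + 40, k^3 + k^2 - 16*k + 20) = k^2 + 3*k - 10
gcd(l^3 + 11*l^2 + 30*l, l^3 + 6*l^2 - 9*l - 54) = l + 6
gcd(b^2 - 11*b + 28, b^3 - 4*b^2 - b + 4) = b - 4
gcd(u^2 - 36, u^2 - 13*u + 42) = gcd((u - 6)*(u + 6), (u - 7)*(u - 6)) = u - 6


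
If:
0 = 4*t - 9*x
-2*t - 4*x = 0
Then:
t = 0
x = 0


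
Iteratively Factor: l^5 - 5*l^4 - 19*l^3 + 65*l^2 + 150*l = (l + 3)*(l^4 - 8*l^3 + 5*l^2 + 50*l) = l*(l + 3)*(l^3 - 8*l^2 + 5*l + 50) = l*(l - 5)*(l + 3)*(l^2 - 3*l - 10) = l*(l - 5)^2*(l + 3)*(l + 2)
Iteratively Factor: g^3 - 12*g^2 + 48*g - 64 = (g - 4)*(g^2 - 8*g + 16) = (g - 4)^2*(g - 4)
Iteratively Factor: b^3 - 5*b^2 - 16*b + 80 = (b - 4)*(b^2 - b - 20) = (b - 5)*(b - 4)*(b + 4)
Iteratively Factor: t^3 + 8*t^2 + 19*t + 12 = (t + 3)*(t^2 + 5*t + 4) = (t + 3)*(t + 4)*(t + 1)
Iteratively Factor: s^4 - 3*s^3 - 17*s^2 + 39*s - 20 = (s + 4)*(s^3 - 7*s^2 + 11*s - 5) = (s - 5)*(s + 4)*(s^2 - 2*s + 1) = (s - 5)*(s - 1)*(s + 4)*(s - 1)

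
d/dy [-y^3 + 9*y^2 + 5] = 3*y*(6 - y)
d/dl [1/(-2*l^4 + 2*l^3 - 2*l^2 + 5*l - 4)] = (8*l^3 - 6*l^2 + 4*l - 5)/(2*l^4 - 2*l^3 + 2*l^2 - 5*l + 4)^2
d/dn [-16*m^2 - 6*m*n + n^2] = -6*m + 2*n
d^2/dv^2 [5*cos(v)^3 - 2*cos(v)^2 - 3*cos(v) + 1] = -3*cos(v)/4 + 4*cos(2*v) - 45*cos(3*v)/4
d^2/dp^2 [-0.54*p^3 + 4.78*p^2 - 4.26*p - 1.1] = 9.56 - 3.24*p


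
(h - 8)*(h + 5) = h^2 - 3*h - 40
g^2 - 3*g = g*(g - 3)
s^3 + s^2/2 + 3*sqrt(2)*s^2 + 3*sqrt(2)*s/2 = s*(s + 1/2)*(s + 3*sqrt(2))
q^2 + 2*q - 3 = (q - 1)*(q + 3)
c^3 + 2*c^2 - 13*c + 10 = (c - 2)*(c - 1)*(c + 5)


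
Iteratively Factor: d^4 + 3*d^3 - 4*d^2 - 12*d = (d - 2)*(d^3 + 5*d^2 + 6*d) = (d - 2)*(d + 2)*(d^2 + 3*d) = d*(d - 2)*(d + 2)*(d + 3)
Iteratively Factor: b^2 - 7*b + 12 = (b - 3)*(b - 4)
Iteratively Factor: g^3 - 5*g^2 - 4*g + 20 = (g + 2)*(g^2 - 7*g + 10) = (g - 2)*(g + 2)*(g - 5)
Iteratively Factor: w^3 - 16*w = (w + 4)*(w^2 - 4*w) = w*(w + 4)*(w - 4)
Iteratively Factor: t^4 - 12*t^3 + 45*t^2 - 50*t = (t)*(t^3 - 12*t^2 + 45*t - 50) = t*(t - 5)*(t^2 - 7*t + 10) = t*(t - 5)^2*(t - 2)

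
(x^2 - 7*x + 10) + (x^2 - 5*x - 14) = 2*x^2 - 12*x - 4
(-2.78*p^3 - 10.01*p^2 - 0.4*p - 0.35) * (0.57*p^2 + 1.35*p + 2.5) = -1.5846*p^5 - 9.4587*p^4 - 20.6915*p^3 - 25.7645*p^2 - 1.4725*p - 0.875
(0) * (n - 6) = 0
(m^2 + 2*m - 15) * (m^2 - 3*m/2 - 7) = m^4 + m^3/2 - 25*m^2 + 17*m/2 + 105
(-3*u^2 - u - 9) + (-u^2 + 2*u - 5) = -4*u^2 + u - 14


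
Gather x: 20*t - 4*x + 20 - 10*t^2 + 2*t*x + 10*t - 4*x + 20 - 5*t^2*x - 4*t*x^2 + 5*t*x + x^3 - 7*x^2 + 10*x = -10*t^2 + 30*t + x^3 + x^2*(-4*t - 7) + x*(-5*t^2 + 7*t + 2) + 40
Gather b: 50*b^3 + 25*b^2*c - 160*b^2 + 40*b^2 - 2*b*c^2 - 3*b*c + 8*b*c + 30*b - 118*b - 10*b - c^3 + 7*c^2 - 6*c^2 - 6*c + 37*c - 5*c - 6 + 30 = 50*b^3 + b^2*(25*c - 120) + b*(-2*c^2 + 5*c - 98) - c^3 + c^2 + 26*c + 24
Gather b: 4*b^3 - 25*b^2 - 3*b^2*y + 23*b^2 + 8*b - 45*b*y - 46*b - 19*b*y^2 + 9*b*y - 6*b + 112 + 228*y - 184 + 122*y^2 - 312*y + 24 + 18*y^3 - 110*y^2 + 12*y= 4*b^3 + b^2*(-3*y - 2) + b*(-19*y^2 - 36*y - 44) + 18*y^3 + 12*y^2 - 72*y - 48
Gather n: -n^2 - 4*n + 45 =-n^2 - 4*n + 45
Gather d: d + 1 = d + 1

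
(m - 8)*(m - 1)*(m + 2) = m^3 - 7*m^2 - 10*m + 16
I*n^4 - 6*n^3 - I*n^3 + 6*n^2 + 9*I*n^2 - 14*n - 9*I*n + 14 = (n - 2*I)*(n + I)*(n + 7*I)*(I*n - I)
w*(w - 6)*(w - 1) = w^3 - 7*w^2 + 6*w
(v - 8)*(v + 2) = v^2 - 6*v - 16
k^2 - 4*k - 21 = (k - 7)*(k + 3)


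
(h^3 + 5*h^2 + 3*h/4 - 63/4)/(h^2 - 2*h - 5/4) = (-4*h^3 - 20*h^2 - 3*h + 63)/(-4*h^2 + 8*h + 5)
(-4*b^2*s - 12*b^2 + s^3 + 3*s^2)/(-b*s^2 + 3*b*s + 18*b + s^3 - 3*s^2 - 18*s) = (-4*b^2 + s^2)/(-b*s + 6*b + s^2 - 6*s)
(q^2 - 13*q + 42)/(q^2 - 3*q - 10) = (-q^2 + 13*q - 42)/(-q^2 + 3*q + 10)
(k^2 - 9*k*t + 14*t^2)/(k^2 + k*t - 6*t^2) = (k - 7*t)/(k + 3*t)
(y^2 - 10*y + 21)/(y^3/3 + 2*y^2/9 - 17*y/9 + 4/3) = 9*(y^2 - 10*y + 21)/(3*y^3 + 2*y^2 - 17*y + 12)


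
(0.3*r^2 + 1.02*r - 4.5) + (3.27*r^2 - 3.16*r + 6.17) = 3.57*r^2 - 2.14*r + 1.67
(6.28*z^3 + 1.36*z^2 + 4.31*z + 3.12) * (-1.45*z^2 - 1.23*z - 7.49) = -9.106*z^5 - 9.6964*z^4 - 54.9595*z^3 - 20.0117*z^2 - 36.1195*z - 23.3688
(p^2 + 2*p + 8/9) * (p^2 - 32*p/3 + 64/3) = p^4 - 26*p^3/3 + 8*p^2/9 + 896*p/27 + 512/27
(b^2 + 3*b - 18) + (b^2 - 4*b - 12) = 2*b^2 - b - 30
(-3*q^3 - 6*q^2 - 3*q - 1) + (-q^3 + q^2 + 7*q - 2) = -4*q^3 - 5*q^2 + 4*q - 3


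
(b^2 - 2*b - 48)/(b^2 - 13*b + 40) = (b + 6)/(b - 5)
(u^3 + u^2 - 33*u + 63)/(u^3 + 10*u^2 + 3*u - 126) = (u - 3)/(u + 6)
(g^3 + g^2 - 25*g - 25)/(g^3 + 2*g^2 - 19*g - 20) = (g - 5)/(g - 4)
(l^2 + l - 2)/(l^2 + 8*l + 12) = (l - 1)/(l + 6)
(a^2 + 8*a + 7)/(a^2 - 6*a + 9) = (a^2 + 8*a + 7)/(a^2 - 6*a + 9)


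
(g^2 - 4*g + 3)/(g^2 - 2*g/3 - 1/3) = 3*(g - 3)/(3*g + 1)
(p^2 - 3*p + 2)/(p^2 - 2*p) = (p - 1)/p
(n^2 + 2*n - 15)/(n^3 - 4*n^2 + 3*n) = (n + 5)/(n*(n - 1))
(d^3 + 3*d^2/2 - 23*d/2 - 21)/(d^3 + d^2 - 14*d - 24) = (d - 7/2)/(d - 4)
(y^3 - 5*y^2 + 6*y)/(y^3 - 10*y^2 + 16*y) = (y - 3)/(y - 8)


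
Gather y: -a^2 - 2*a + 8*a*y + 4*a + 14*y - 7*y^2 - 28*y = -a^2 + 2*a - 7*y^2 + y*(8*a - 14)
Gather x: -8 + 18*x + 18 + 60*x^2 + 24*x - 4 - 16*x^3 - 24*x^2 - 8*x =-16*x^3 + 36*x^2 + 34*x + 6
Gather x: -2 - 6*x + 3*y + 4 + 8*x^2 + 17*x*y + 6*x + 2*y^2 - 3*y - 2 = 8*x^2 + 17*x*y + 2*y^2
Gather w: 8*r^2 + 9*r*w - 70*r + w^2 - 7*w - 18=8*r^2 - 70*r + w^2 + w*(9*r - 7) - 18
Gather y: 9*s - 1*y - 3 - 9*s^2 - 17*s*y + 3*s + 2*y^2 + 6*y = -9*s^2 + 12*s + 2*y^2 + y*(5 - 17*s) - 3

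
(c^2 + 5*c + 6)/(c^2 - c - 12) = (c + 2)/(c - 4)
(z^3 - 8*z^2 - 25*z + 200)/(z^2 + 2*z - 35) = (z^2 - 3*z - 40)/(z + 7)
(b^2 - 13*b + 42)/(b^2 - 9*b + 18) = (b - 7)/(b - 3)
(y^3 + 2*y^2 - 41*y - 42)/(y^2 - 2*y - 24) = (y^2 + 8*y + 7)/(y + 4)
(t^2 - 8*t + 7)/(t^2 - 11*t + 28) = (t - 1)/(t - 4)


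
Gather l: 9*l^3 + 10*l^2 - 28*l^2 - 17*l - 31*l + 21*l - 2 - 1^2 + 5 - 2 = 9*l^3 - 18*l^2 - 27*l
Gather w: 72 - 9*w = 72 - 9*w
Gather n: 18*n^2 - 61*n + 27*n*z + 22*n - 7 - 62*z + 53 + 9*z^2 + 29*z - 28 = 18*n^2 + n*(27*z - 39) + 9*z^2 - 33*z + 18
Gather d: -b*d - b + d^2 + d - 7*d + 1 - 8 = -b + d^2 + d*(-b - 6) - 7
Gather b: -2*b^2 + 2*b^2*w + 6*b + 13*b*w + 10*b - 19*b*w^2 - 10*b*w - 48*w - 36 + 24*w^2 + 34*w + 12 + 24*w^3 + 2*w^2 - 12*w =b^2*(2*w - 2) + b*(-19*w^2 + 3*w + 16) + 24*w^3 + 26*w^2 - 26*w - 24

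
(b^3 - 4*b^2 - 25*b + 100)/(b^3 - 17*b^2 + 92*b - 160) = (b + 5)/(b - 8)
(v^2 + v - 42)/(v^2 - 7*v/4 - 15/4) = 4*(-v^2 - v + 42)/(-4*v^2 + 7*v + 15)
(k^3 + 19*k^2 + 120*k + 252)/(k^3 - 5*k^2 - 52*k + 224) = (k^2 + 12*k + 36)/(k^2 - 12*k + 32)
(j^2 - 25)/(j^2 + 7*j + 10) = (j - 5)/(j + 2)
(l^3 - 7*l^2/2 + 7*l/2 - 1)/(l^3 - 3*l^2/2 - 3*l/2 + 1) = (l - 1)/(l + 1)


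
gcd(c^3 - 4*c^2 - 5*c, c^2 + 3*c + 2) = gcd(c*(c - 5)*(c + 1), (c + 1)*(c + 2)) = c + 1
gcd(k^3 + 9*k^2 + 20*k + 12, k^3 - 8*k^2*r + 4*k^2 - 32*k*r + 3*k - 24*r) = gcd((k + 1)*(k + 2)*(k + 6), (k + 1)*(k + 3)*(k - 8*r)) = k + 1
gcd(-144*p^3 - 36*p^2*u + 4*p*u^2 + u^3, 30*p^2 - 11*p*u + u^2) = 6*p - u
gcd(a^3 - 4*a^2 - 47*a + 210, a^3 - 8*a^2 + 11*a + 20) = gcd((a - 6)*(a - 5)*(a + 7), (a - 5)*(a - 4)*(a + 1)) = a - 5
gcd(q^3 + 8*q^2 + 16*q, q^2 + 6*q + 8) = q + 4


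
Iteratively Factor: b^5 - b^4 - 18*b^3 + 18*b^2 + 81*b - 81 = (b - 1)*(b^4 - 18*b^2 + 81) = (b - 1)*(b + 3)*(b^3 - 3*b^2 - 9*b + 27) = (b - 1)*(b + 3)^2*(b^2 - 6*b + 9) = (b - 3)*(b - 1)*(b + 3)^2*(b - 3)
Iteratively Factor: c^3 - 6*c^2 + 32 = (c - 4)*(c^2 - 2*c - 8) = (c - 4)^2*(c + 2)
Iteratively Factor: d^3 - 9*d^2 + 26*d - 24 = (d - 4)*(d^2 - 5*d + 6) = (d - 4)*(d - 3)*(d - 2)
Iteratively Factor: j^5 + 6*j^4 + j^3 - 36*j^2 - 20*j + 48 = (j + 4)*(j^4 + 2*j^3 - 7*j^2 - 8*j + 12) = (j - 2)*(j + 4)*(j^3 + 4*j^2 + j - 6) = (j - 2)*(j + 3)*(j + 4)*(j^2 + j - 2) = (j - 2)*(j - 1)*(j + 3)*(j + 4)*(j + 2)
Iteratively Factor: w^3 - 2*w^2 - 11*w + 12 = (w - 1)*(w^2 - w - 12) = (w - 1)*(w + 3)*(w - 4)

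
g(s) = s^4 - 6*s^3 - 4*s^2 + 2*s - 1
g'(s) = 4*s^3 - 18*s^2 - 8*s + 2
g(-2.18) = 60.38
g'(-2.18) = -107.54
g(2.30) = -62.58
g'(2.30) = -62.95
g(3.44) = -145.67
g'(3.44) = -75.69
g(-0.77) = -1.82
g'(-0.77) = -4.34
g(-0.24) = -1.62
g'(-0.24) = 2.83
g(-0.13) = -1.31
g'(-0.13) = 2.73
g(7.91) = 709.83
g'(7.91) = 792.15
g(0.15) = -0.81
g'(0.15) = 0.41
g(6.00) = -133.00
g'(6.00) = 170.00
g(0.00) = -1.00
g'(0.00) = 2.00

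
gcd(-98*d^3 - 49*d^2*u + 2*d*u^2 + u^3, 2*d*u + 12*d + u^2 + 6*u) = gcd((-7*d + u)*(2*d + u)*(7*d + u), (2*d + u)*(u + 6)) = 2*d + u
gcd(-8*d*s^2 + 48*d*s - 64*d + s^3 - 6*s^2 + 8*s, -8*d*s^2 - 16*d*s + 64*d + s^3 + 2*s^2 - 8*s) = -8*d*s + 16*d + s^2 - 2*s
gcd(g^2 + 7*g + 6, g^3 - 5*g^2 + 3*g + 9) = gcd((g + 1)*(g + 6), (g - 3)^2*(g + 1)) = g + 1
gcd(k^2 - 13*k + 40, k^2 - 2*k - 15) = k - 5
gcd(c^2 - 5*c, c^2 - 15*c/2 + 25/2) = c - 5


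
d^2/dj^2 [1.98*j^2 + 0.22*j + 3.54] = 3.96000000000000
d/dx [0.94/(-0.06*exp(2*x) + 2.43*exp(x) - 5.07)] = (0.1128*exp(x) - 2.2842)*exp(x)/(0.06*exp(2*x) - 2.43*exp(x) + 5.07)^2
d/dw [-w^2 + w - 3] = 1 - 2*w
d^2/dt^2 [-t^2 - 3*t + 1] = -2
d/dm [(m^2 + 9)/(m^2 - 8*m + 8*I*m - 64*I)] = 2*(m*(m^2 - 8*m + 8*I*m - 64*I) - (m^2 + 9)*(m - 4 + 4*I))/(m^2 - 8*m + 8*I*m - 64*I)^2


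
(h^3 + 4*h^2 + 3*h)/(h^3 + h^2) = (h + 3)/h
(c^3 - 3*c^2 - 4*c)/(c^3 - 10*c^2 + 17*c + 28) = c/(c - 7)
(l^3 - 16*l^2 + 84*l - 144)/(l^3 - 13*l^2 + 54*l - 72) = (l - 6)/(l - 3)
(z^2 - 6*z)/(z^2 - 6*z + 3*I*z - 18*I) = z/(z + 3*I)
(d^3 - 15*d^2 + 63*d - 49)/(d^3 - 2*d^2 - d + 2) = (d^2 - 14*d + 49)/(d^2 - d - 2)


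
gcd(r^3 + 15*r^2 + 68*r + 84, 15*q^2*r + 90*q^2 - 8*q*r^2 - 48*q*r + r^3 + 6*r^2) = r + 6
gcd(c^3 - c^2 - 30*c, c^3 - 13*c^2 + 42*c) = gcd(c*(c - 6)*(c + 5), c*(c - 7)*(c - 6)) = c^2 - 6*c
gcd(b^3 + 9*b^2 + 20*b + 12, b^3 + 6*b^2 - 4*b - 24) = b^2 + 8*b + 12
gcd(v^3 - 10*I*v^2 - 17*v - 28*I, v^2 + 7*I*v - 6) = v + I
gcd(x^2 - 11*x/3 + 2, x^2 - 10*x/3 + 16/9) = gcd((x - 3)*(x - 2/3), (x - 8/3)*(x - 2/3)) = x - 2/3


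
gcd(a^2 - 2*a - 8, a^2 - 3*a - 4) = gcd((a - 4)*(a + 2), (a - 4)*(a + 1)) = a - 4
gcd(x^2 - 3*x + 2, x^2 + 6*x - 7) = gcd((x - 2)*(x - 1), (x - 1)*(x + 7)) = x - 1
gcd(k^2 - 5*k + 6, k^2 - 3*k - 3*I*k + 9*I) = k - 3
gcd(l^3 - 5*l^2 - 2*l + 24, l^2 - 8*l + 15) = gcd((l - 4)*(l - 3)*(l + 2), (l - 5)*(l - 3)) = l - 3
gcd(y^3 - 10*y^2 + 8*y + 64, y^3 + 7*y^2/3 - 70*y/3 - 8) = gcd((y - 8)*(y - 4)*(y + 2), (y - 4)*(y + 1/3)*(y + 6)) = y - 4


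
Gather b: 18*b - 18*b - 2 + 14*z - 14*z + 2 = 0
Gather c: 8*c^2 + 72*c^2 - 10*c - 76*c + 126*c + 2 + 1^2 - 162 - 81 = 80*c^2 + 40*c - 240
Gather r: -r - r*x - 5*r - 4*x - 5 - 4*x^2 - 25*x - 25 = r*(-x - 6) - 4*x^2 - 29*x - 30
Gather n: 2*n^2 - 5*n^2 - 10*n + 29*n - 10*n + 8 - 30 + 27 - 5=-3*n^2 + 9*n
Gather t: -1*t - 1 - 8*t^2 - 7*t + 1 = -8*t^2 - 8*t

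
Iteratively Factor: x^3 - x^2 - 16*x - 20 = (x + 2)*(x^2 - 3*x - 10) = (x - 5)*(x + 2)*(x + 2)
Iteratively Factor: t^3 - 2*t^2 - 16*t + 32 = (t + 4)*(t^2 - 6*t + 8) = (t - 2)*(t + 4)*(t - 4)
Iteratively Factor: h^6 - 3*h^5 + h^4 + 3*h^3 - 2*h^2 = (h)*(h^5 - 3*h^4 + h^3 + 3*h^2 - 2*h) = h*(h - 1)*(h^4 - 2*h^3 - h^2 + 2*h) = h*(h - 2)*(h - 1)*(h^3 - h) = h*(h - 2)*(h - 1)*(h + 1)*(h^2 - h) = h^2*(h - 2)*(h - 1)*(h + 1)*(h - 1)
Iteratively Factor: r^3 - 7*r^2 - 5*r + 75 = (r + 3)*(r^2 - 10*r + 25) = (r - 5)*(r + 3)*(r - 5)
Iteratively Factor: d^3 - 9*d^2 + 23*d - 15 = (d - 1)*(d^2 - 8*d + 15) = (d - 3)*(d - 1)*(d - 5)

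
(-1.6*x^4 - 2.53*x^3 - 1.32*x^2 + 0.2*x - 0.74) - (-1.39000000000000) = -1.6*x^4 - 2.53*x^3 - 1.32*x^2 + 0.2*x + 0.65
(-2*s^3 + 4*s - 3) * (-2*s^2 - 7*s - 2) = 4*s^5 + 14*s^4 - 4*s^3 - 22*s^2 + 13*s + 6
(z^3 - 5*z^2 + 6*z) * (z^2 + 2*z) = z^5 - 3*z^4 - 4*z^3 + 12*z^2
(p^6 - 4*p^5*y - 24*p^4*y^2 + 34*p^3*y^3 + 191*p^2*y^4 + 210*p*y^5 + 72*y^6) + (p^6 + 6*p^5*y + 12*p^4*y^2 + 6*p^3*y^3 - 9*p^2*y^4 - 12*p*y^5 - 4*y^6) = 2*p^6 + 2*p^5*y - 12*p^4*y^2 + 40*p^3*y^3 + 182*p^2*y^4 + 198*p*y^5 + 68*y^6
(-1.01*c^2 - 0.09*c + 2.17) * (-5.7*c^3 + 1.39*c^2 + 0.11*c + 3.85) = 5.757*c^5 - 0.8909*c^4 - 12.6052*c^3 - 0.8821*c^2 - 0.1078*c + 8.3545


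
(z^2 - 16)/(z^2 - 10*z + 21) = (z^2 - 16)/(z^2 - 10*z + 21)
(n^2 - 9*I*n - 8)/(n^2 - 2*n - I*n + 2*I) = (n - 8*I)/(n - 2)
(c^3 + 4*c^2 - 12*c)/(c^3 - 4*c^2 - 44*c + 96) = c/(c - 8)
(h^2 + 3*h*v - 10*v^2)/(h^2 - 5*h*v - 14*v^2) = (-h^2 - 3*h*v + 10*v^2)/(-h^2 + 5*h*v + 14*v^2)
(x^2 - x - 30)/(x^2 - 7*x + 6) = (x + 5)/(x - 1)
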